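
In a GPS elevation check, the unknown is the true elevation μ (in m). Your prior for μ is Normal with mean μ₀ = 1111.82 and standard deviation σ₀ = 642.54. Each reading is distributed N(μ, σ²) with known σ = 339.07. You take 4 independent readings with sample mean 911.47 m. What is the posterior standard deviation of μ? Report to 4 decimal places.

For Normal data with known variance σ², a Normal(μ₀, σ₀²) prior on μ is conjugate. Posterior precision = 1/σ₀² + n/σ²; posterior mean is the precision-weighted average of μ₀ and x̄.
σ₀² = 642.54² = 412857.6516, σ² = 339.07² = 114968.4649; σ² + n·σ₀² = 114968.4649 + 4·412857.6516 = 1766399.0713.
Posterior precision = 1/σ₀² + n/σ² = 1/412857.6516 + 4/114968.4649 = (σ² + n·σ₀²)/(σ₀²σ²) = 1766399.0713/(412857.6516·114968.4649); posterior variance σₙ² = σ₀²σ²/(σ² + n·σ₀²) = 412857.6516·114968.4649/1766399.0713 = 26871.396842.
Posterior SD = √σₙ² = √(412857.6516·114968.4649/1766399.0713) = 163.9250.

163.9250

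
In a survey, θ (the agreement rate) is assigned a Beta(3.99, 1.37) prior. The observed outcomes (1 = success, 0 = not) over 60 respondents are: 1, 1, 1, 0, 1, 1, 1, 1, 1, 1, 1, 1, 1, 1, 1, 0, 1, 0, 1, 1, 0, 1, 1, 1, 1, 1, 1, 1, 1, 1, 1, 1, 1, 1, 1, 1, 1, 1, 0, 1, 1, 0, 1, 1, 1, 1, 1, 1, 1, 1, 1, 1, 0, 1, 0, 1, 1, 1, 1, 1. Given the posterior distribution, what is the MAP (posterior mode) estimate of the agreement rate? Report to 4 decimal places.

0.8679

The Beta prior is conjugate to a Binomial/Bernoulli likelihood; the update adds successes to α and failures to β.
Posterior: Beta(α+k, β+n−k) = Beta(3.99+52, 1.37+8) = Beta(55.99, 9.37).
Mode of Beta(a,b) for a,b>1 is (a−1)/(a+b−2) = 54.99/63.36 = 0.8679.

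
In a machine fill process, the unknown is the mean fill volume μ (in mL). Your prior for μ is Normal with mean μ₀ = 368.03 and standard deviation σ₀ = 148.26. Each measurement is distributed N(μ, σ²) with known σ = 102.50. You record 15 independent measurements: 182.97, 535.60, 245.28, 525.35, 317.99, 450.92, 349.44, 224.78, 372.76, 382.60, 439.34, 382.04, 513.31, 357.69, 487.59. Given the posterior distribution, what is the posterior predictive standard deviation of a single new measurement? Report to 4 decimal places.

105.7593

For Normal data with known variance σ², a Normal(μ₀, σ₀²) prior on μ is conjugate. Posterior precision = 1/σ₀² + n/σ²; posterior mean is the precision-weighted average of μ₀ and x̄.
σ₀² = 148.26² = 21981.0276, σ² = 102.50² = 10506.25; σ² + n·σ₀² = 10506.25 + 15·21981.0276 = 340221.664.
Posterior precision = 1/σ₀² + n/σ² = 1/21981.0276 + 15/10506.25 = (σ² + n·σ₀²)/(σ₀²σ²) = 340221.664/(21981.0276·10506.25); posterior variance σₙ² = σ₀²σ²/(σ² + n·σ₀²) = 21981.0276·10506.25/340221.664 = 678.787378.
Predictive variance for one new observation = σₙ² + σ² = 21981.0276·10506.25/340221.664 + 10506.25 = σ²·(σ₀² + 340221.664)/340221.664 = 10506.25·362202.6916/340221.664 = 11185.037378; SD = √(10506.25·362202.6916/340221.664) = 105.7593.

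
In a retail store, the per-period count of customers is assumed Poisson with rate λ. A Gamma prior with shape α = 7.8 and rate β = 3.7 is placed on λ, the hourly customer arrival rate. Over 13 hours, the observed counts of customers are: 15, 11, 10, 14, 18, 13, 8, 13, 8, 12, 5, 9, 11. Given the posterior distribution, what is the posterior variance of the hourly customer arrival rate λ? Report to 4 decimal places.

With a Gamma(shape α, rate β) prior, the Poisson likelihood is conjugate: the posterior is Gamma(α + ΣXᵢ, β + n).
Sum of counts S = 147 over n = 13 hours.
Posterior: Gamma(α+S, β+n) = Gamma(7.8+147, 3.7+13) = Gamma(154.8, 16.7).
Var = α/β² = 154.8/16.7² = 0.5551.

0.5551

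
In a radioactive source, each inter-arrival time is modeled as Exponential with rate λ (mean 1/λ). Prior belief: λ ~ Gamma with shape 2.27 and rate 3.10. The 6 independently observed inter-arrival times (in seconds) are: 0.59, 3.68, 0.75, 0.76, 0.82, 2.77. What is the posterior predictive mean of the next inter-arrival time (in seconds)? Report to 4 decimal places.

1.7153

With a Gamma(shape α, rate β) prior on the exponential rate λ, the posterior after n observations with total T = Σxᵢ is Gamma(α+n, β+T).
Sum of observations T = 9.37 seconds; n = 6.
Posterior: Gamma(2.27+6, 3.10+9.37) = Gamma(8.27, 12.47).
The predictive distribution for the next observation is Lomax; its mean is β/(α−1) = 12.47/7.27 = 1.7153.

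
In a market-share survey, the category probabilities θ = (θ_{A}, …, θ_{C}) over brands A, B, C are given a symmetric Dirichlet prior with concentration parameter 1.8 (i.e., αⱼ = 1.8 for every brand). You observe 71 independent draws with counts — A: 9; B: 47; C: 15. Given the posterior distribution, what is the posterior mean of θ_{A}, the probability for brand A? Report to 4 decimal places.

The Dirichlet prior is conjugate to the Multinomial likelihood: each posterior αⱼ = prior αⱼ + observed count nⱼ.
Posterior concentration: (10.8, 48.8, 16.8), total = 76.4.
E[θ_{A}|data] = α_{A}/Σα = 10.8/76.4 = 0.1414.

0.1414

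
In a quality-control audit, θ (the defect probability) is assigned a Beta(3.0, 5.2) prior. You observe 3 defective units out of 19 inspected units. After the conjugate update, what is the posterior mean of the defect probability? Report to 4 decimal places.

0.2206

The Beta prior is conjugate to a Binomial/Bernoulli likelihood; the update adds successes to α and failures to β.
Posterior: Beta(α+k, β+n−k) = Beta(3.0+3, 5.2+16) = Beta(6.0, 21.2).
Posterior mean = α/(α+β) = 6.0/27.2 = 0.2206.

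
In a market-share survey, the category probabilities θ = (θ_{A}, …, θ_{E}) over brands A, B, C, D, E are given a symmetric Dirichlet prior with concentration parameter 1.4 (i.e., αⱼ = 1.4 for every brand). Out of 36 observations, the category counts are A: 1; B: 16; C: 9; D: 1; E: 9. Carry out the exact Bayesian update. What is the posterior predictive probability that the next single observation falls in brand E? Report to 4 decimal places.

The Dirichlet prior is conjugate to the Multinomial likelihood: each posterior αⱼ = prior αⱼ + observed count nⱼ.
Posterior concentration: (2.4, 17.4, 10.4, 2.4, 10.4), total = 43.0.
P(next = E | data) = α_{E}/Σα = 0.2419.

0.2419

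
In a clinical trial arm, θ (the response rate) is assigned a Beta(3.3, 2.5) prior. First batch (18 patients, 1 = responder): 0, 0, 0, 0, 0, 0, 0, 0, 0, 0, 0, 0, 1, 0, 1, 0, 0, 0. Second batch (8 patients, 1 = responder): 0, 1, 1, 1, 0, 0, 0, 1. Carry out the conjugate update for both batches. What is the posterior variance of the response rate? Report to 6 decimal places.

0.006309

The Beta prior is conjugate to a Binomial/Bernoulli likelihood; the update adds successes to α and failures to β.
After batch 1: Beta(3.3+2, 2.5+16) = Beta(5.3, 18.5).
After batch 2: Beta(5.3+4, 18.5+4) = Beta(9.3, 22.5).
Var = αβ/((α+β)²(α+β+1)) = 9.3·22.5/(31.8²·32.8) = 0.006309.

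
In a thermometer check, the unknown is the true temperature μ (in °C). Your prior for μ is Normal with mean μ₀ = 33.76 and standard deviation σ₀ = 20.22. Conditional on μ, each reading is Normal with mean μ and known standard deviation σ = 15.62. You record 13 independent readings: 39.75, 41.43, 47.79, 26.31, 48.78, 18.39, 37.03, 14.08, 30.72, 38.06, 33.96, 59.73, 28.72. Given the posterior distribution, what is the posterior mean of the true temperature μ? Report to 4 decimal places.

35.6627

For Normal data with known variance σ², a Normal(μ₀, σ₀²) prior on μ is conjugate. Posterior precision = 1/σ₀² + n/σ²; posterior mean is the precision-weighted average of μ₀ and x̄.
Σxᵢ = 39.75 + 41.43 + 47.79 + 26.31 + 48.78 + 18.39 + 37.03 + 14.08 + 30.72 + 38.06 + 33.96 + 59.73 + 28.72 = 464.75, so n·x̄ = 464.75.
σ₀² = 20.22² = 408.8484, σ² = 15.62² = 243.9844; σ² + n·σ₀² = 243.9844 + 13·408.8484 = 5559.0136.
Posterior mean = (μ₀/σ₀² + n·x̄/σ²)/(1/σ₀² + n/σ²) = (σ²·μ₀ + σ₀²·n·x̄)/(σ² + n·σ₀²) = (243.9844·33.76 + 408.8484·464.75)/5559.0136 = 198249.207244/5559.0136 = 35.6627.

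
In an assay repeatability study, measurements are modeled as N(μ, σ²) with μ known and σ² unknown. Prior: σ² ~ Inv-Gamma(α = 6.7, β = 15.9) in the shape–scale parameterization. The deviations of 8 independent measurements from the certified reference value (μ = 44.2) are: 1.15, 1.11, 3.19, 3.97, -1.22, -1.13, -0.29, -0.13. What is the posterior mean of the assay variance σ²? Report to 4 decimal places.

3.2556

With known mean μ and an Inverse-Gamma(α, β) prior on σ², the Normal likelihood is conjugate: posterior is Inv-Gamma(α + n/2, β + Σ(xᵢ−μ)²/2).
Σ(xᵢ−μ)² = (1.15)² + (1.11)² + (3.19)² + (3.97)² + (-1.22)² + (-1.13)² + (-0.29)² + (-0.13)² = 31.3579.
Posterior: Inv-Gamma(6.7 + 8/2, 15.9 + 31.3579/2) = Inv-Gamma(10.70, 31.57895).
E[σ²|data] = β/(α−1) = 31.57895/9.70 = 3.2556.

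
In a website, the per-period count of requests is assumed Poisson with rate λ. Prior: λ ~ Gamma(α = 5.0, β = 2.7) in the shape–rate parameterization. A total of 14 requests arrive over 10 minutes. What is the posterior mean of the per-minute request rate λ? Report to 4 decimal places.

With a Gamma(shape α, rate β) prior, the Poisson likelihood is conjugate: the posterior is Gamma(α + ΣXᵢ, β + n).
Posterior: Gamma(α+S, β+n) = Gamma(5.0+14, 2.7+10) = Gamma(19.0, 12.7).
Posterior mean = α/β = 19.0/12.7 = 1.4961.

1.4961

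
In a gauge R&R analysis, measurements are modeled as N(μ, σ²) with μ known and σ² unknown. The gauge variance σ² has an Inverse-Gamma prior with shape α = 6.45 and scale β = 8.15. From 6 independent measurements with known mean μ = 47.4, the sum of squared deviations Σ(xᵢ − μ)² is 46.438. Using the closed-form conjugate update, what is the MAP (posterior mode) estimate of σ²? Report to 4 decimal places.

With known mean μ and an Inverse-Gamma(α, β) prior on σ², the Normal likelihood is conjugate: posterior is Inv-Gamma(α + n/2, β + Σ(xᵢ−μ)²/2).
Posterior: Inv-Gamma(6.45 + 6/2, 8.15 + 46.438/2) = Inv-Gamma(9.45, 31.3690).
Mode = β/(α+1) = 31.3690/10.45 = 3.0018.

3.0018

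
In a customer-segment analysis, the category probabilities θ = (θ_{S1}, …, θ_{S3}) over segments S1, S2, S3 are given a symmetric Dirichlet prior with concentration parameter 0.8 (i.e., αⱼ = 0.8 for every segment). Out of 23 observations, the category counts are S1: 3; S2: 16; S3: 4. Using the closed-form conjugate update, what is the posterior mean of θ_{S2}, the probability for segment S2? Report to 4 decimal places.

The Dirichlet prior is conjugate to the Multinomial likelihood: each posterior αⱼ = prior αⱼ + observed count nⱼ.
Posterior concentration: (3.8, 16.8, 4.8), total = 25.4.
E[θ_{S2}|data] = α_{S2}/Σα = 16.8/25.4 = 0.6614.

0.6614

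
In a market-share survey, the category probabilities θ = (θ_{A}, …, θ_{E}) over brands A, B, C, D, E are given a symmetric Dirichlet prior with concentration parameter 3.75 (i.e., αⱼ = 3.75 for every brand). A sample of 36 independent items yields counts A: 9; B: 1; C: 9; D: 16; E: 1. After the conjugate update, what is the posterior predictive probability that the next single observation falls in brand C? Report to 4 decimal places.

0.2329

The Dirichlet prior is conjugate to the Multinomial likelihood: each posterior αⱼ = prior αⱼ + observed count nⱼ.
Posterior concentration: (12.75, 4.75, 12.75, 19.75, 4.75), total = 54.75.
P(next = C | data) = α_{C}/Σα = 0.2329.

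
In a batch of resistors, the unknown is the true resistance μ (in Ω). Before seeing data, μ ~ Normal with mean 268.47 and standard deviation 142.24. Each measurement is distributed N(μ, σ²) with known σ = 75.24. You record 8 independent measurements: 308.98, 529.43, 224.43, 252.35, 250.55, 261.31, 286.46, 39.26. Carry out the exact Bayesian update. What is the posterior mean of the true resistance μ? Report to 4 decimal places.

269.0751

For Normal data with known variance σ², a Normal(μ₀, σ₀²) prior on μ is conjugate. Posterior precision = 1/σ₀² + n/σ²; posterior mean is the precision-weighted average of μ₀ and x̄.
Σxᵢ = 308.98 + 529.43 + 224.43 + 252.35 + 250.55 + 261.31 + 286.46 + 39.26 = 2152.77, so n·x̄ = 2152.77.
σ₀² = 142.24² = 20232.2176, σ² = 75.24² = 5661.0576; σ² + n·σ₀² = 5661.0576 + 8·20232.2176 = 167518.7984.
Posterior mean = (μ₀/σ₀² + n·x̄/σ²)/(1/σ₀² + n/σ²) = (σ²·μ₀ + σ₀²·n·x̄)/(σ² + n·σ₀²) = (5661.0576·268.47 + 20232.2176·2152.77)/167518.7984 = 45075135.216624/167518.7984 = 269.0751.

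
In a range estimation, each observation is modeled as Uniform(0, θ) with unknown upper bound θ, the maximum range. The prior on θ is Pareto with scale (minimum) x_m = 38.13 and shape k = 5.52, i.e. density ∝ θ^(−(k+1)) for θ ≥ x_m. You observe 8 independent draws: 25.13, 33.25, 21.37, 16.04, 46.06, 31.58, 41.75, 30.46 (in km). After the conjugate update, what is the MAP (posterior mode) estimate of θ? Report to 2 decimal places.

A Pareto(scale x_m, shape k) prior on the upper bound θ of Uniform(0, θ) is conjugate: posterior is Pareto(max(x_m, max xᵢ), k + n).
Sample maximum = 46.06; prior scale x_m = 38.13 → posterior scale = max = 46.06.
Posterior shape = 5.52 + 8 = 13.52.
The Pareto density is decreasing on [x_m, ∞), so the mode is x_m = 46.06.

46.06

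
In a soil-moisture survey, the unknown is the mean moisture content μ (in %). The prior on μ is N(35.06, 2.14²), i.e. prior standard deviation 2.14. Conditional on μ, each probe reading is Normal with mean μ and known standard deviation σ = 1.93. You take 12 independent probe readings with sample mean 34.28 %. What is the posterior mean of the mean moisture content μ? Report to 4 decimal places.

For Normal data with known variance σ², a Normal(μ₀, σ₀²) prior on μ is conjugate. Posterior precision = 1/σ₀² + n/σ²; posterior mean is the precision-weighted average of μ₀ and x̄.
n·x̄ = 12·34.28 = 411.36.
σ₀² = 2.14² = 4.5796, σ² = 1.93² = 3.7249; σ² + n·σ₀² = 3.7249 + 12·4.5796 = 58.6801.
Posterior mean = (μ₀/σ₀² + n·x̄/σ²)/(1/σ₀² + n/σ²) = (σ²·μ₀ + σ₀²·n·x̄)/(σ² + n·σ₀²) = (3.7249·35.06 + 4.5796·411.36)/58.6801 = 2014.45925/58.6801 = 34.3295.

34.3295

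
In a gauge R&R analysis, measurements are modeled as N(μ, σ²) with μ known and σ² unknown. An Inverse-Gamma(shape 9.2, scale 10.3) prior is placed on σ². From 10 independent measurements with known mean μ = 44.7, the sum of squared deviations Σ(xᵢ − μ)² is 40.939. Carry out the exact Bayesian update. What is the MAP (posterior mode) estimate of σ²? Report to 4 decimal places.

2.0243

With known mean μ and an Inverse-Gamma(α, β) prior on σ², the Normal likelihood is conjugate: posterior is Inv-Gamma(α + n/2, β + Σ(xᵢ−μ)²/2).
Posterior: Inv-Gamma(9.2 + 10/2, 10.3 + 40.939/2) = Inv-Gamma(14.20, 30.7695).
Mode = β/(α+1) = 30.7695/15.20 = 2.0243.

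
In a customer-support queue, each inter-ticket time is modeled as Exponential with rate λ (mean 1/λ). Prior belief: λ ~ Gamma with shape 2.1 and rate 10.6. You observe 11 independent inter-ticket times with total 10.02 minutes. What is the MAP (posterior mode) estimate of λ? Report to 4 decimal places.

0.5868

With a Gamma(shape α, rate β) prior on the exponential rate λ, the posterior after n observations with total T = Σxᵢ is Gamma(α+n, β+T).
Posterior: Gamma(2.1+11, 10.6+10.02) = Gamma(13.1, 20.62).
Mode = (α−1)/β = 0.5868.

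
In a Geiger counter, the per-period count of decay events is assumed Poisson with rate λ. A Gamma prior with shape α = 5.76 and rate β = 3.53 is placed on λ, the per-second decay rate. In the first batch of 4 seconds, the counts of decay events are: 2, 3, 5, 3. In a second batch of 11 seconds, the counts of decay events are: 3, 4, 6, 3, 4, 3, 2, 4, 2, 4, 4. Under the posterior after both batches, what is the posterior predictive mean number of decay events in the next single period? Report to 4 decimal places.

With a Gamma(shape α, rate β) prior, the Poisson likelihood is conjugate: the posterior is Gamma(α + ΣXᵢ, β + n).
Batch 1: sum of counts S = 13 over n = 4 seconds.
After batch 1: Gamma(α+S, β+n) = Gamma(5.76+13, 3.53+4) = Gamma(18.76, 7.53).
Batch 2: sum of counts S = 39 over n = 11 seconds.
After batch 2: Gamma(α+S, β+n) = Gamma(18.76+39, 7.53+11) = Gamma(57.76, 18.53).
The predictive distribution for one future period is NegBinom with mean α/β = 3.1171.

3.1171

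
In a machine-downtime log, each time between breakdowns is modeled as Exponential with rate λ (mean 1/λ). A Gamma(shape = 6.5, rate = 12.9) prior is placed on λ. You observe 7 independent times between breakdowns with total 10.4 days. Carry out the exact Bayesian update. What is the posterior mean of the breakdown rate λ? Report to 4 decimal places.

0.5794

With a Gamma(shape α, rate β) prior on the exponential rate λ, the posterior after n observations with total T = Σxᵢ is Gamma(α+n, β+T).
Posterior: Gamma(6.5+7, 12.9+10.4) = Gamma(13.5, 23.3).
Posterior mean of λ = α/β = 13.5/23.3 = 0.5794.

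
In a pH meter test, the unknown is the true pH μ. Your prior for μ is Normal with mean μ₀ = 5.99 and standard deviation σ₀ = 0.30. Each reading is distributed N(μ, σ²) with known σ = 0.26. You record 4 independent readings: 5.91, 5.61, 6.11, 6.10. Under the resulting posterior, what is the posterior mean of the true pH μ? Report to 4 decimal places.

For Normal data with known variance σ², a Normal(μ₀, σ₀²) prior on μ is conjugate. Posterior precision = 1/σ₀² + n/σ²; posterior mean is the precision-weighted average of μ₀ and x̄.
Σxᵢ = 5.91 + 5.61 + 6.11 + 6.10 = 23.73, so n·x̄ = 23.73.
σ₀² = 0.30² = 0.09, σ² = 0.26² = 0.0676; σ² + n·σ₀² = 0.0676 + 4·0.09 = 0.4276.
Posterior mean = (μ₀/σ₀² + n·x̄/σ²)/(1/σ₀² + n/σ²) = (σ²·μ₀ + σ₀²·n·x̄)/(σ² + n·σ₀²) = (0.0676·5.99 + 0.09·23.73)/0.4276 = 2.540624/0.4276 = 5.9416.

5.9416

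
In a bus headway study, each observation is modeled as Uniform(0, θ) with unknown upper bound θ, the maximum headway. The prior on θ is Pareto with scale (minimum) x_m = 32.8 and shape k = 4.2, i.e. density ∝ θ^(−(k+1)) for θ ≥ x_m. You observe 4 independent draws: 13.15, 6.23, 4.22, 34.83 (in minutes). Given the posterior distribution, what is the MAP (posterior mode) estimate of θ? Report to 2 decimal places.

34.83

A Pareto(scale x_m, shape k) prior on the upper bound θ of Uniform(0, θ) is conjugate: posterior is Pareto(max(x_m, max xᵢ), k + n).
Sample maximum = 34.83; prior scale x_m = 32.8 → posterior scale = max = 34.83.
Posterior shape = 4.2 + 4 = 8.2.
The Pareto density is decreasing on [x_m, ∞), so the mode is x_m = 34.83.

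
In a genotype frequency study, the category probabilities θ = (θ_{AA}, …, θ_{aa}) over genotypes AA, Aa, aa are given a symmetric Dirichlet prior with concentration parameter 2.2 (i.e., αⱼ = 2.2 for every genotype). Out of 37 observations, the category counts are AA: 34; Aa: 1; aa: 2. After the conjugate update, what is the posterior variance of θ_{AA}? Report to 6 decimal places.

0.003160

The Dirichlet prior is conjugate to the Multinomial likelihood: each posterior αⱼ = prior αⱼ + observed count nⱼ.
Posterior concentration: (36.2, 3.2, 4.2), total = 43.6.
Var[θ_j] = α_j(Σα−α_j)/((Σα)²(Σα+1)) = 36.2·7.4/(43.6²·44.6) = 0.003160.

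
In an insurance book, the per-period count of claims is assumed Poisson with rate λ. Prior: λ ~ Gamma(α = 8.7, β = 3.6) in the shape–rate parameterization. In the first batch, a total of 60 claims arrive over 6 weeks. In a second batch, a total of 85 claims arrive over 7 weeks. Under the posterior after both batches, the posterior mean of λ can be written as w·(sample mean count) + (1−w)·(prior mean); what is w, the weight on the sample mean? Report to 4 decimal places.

0.7831

With a Gamma(shape α, rate β) prior, the Poisson likelihood is conjugate: the posterior is Gamma(α + ΣXᵢ, β + n).
Total number of weeks: n = 6 + 7 = 13.
Posterior mean = (α₀+S)/(β₀+n) = [n/(β₀+n)]·(S/n) + [β₀/(β₀+n)]·(α₀/β₀), so only n and β₀ enter the weight.
Weight on data w = n/(β₀+n) = 13/(3.6+13) = 13/16.6 = 0.7831.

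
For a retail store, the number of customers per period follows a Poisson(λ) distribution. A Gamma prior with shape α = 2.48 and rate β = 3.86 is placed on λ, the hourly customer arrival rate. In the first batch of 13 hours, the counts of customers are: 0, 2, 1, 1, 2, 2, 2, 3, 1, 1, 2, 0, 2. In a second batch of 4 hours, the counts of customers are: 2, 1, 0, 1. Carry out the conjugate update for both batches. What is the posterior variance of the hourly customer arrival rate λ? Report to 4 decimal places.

0.0586

With a Gamma(shape α, rate β) prior, the Poisson likelihood is conjugate: the posterior is Gamma(α + ΣXᵢ, β + n).
Batch 1: sum of counts S = 19 over n = 13 hours.
After batch 1: Gamma(α+S, β+n) = Gamma(2.48+19, 3.86+13) = Gamma(21.48, 16.86).
Batch 2: sum of counts S = 4 over n = 4 hours.
After batch 2: Gamma(α+S, β+n) = Gamma(21.48+4, 16.86+4) = Gamma(25.48, 20.86).
Var = α/β² = 25.48/20.86² = 0.0586.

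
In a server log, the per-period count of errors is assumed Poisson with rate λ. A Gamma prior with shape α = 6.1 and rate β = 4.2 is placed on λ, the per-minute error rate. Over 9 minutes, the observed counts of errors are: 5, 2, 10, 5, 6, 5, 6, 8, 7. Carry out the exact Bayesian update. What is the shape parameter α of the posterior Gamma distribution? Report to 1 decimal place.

With a Gamma(shape α, rate β) prior, the Poisson likelihood is conjugate: the posterior is Gamma(α + ΣXᵢ, β + n).
Sum of counts S = 54 over n = 9 minutes.
Posterior: Gamma(α+S, β+n) = Gamma(6.1+54, 4.2+9) = Gamma(60.1, 13.2).
Posterior α = 60.1.

60.1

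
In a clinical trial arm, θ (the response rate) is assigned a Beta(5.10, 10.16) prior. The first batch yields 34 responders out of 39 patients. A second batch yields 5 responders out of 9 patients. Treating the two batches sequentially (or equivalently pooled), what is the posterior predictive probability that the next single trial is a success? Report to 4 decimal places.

0.6971

The Beta prior is conjugate to a Binomial/Bernoulli likelihood; the update adds successes to α and failures to β.
After batch 1: Beta(5.10+34, 10.16+5) = Beta(39.10, 15.16).
After batch 2: Beta(39.10+5, 15.16+4) = Beta(44.10, 19.16).
For a single future Bernoulli trial, P(success | data) = α/(α+β) = 0.6971.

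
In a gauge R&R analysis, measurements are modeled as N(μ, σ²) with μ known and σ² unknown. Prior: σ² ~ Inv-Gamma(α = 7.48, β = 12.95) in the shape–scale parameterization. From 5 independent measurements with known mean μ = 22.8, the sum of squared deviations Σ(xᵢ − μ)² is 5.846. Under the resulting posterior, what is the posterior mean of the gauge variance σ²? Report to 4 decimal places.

1.7676

With known mean μ and an Inverse-Gamma(α, β) prior on σ², the Normal likelihood is conjugate: posterior is Inv-Gamma(α + n/2, β + Σ(xᵢ−μ)²/2).
Posterior: Inv-Gamma(7.48 + 5/2, 12.95 + 5.846/2) = Inv-Gamma(9.98, 15.8730).
E[σ²|data] = β/(α−1) = 15.8730/8.98 = 1.7676.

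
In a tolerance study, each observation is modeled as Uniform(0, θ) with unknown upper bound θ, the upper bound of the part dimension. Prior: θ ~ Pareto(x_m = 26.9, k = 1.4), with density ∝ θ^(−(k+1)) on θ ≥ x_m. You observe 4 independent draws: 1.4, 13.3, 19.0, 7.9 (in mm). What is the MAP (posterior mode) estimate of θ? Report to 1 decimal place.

A Pareto(scale x_m, shape k) prior on the upper bound θ of Uniform(0, θ) is conjugate: posterior is Pareto(max(x_m, max xᵢ), k + n).
Sample maximum = 19.0; prior scale x_m = 26.9 → posterior scale = max = 26.9.
Posterior shape = 1.4 + 4 = 5.4.
The Pareto density is decreasing on [x_m, ∞), so the mode is x_m = 26.9.

26.9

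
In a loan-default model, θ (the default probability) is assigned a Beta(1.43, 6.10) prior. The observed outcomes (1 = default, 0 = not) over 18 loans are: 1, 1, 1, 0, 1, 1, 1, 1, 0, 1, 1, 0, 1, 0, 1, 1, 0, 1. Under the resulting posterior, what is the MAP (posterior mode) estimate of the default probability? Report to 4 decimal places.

0.5708

The Beta prior is conjugate to a Binomial/Bernoulli likelihood; the update adds successes to α and failures to β.
Posterior: Beta(α+k, β+n−k) = Beta(1.43+13, 6.10+5) = Beta(14.43, 11.10).
Mode of Beta(a,b) for a,b>1 is (a−1)/(a+b−2) = 13.43/23.53 = 0.5708.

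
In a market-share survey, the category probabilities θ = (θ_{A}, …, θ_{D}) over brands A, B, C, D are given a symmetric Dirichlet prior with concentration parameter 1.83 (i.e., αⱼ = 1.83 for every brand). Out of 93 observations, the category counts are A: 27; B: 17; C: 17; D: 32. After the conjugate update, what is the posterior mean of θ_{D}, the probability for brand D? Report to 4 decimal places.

0.3372

The Dirichlet prior is conjugate to the Multinomial likelihood: each posterior αⱼ = prior αⱼ + observed count nⱼ.
Posterior concentration: (28.83, 18.83, 18.83, 33.83), total = 100.32.
E[θ_{D}|data] = α_{D}/Σα = 33.83/100.32 = 0.3372.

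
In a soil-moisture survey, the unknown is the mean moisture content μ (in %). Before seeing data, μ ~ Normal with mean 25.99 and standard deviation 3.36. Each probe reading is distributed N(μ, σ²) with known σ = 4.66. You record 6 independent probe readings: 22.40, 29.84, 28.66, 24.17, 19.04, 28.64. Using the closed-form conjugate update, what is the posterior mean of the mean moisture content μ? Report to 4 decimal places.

25.5874

For Normal data with known variance σ², a Normal(μ₀, σ₀²) prior on μ is conjugate. Posterior precision = 1/σ₀² + n/σ²; posterior mean is the precision-weighted average of μ₀ and x̄.
Σxᵢ = 22.40 + 29.84 + 28.66 + 24.17 + 19.04 + 28.64 = 152.75, so n·x̄ = 152.75.
σ₀² = 3.36² = 11.2896, σ² = 4.66² = 21.7156; σ² + n·σ₀² = 21.7156 + 6·11.2896 = 89.4532.
Posterior mean = (μ₀/σ₀² + n·x̄/σ²)/(1/σ₀² + n/σ²) = (σ²·μ₀ + σ₀²·n·x̄)/(σ² + n·σ₀²) = (21.7156·25.99 + 11.2896·152.75)/89.4532 = 2288.874844/89.4532 = 25.5874.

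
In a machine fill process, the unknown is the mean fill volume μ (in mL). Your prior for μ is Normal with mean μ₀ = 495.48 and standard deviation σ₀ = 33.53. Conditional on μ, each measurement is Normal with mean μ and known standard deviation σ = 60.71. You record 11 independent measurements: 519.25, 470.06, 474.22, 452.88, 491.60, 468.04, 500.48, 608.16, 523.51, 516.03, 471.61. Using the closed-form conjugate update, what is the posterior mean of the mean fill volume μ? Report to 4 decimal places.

For Normal data with known variance σ², a Normal(μ₀, σ₀²) prior on μ is conjugate. Posterior precision = 1/σ₀² + n/σ²; posterior mean is the precision-weighted average of μ₀ and x̄.
Σxᵢ = 519.25 + 470.06 + 474.22 + 452.88 + 491.60 + 468.04 + 500.48 + 608.16 + 523.51 + 516.03 + 471.61 = 5495.84, so n·x̄ = 5495.84.
σ₀² = 33.53² = 1124.2609, σ² = 60.71² = 3685.7041; σ² + n·σ₀² = 3685.7041 + 11·1124.2609 = 16052.574.
Posterior mean = (μ₀/σ₀² + n·x̄/σ²)/(1/σ₀² + n/σ²) = (σ²·μ₀ + σ₀²·n·x̄)/(σ² + n·σ₀²) = (3685.7041·495.48 + 1124.2609·5495.84)/16052.574 = 8004950.692124/16052.574 = 498.6708.

498.6708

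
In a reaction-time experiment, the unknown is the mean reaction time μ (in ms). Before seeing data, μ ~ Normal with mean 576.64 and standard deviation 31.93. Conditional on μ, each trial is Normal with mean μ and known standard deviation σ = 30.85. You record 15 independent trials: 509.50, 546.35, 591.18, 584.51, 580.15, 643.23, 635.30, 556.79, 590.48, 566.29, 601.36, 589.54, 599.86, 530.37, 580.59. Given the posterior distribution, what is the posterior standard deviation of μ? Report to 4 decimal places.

7.7286

For Normal data with known variance σ², a Normal(μ₀, σ₀²) prior on μ is conjugate. Posterior precision = 1/σ₀² + n/σ²; posterior mean is the precision-weighted average of μ₀ and x̄.
σ₀² = 31.93² = 1019.5249, σ² = 30.85² = 951.7225; σ² + n·σ₀² = 951.7225 + 15·1019.5249 = 16244.596.
Posterior precision = 1/σ₀² + n/σ² = 1/1019.5249 + 15/951.7225 = (σ² + n·σ₀²)/(σ₀²σ²) = 16244.596/(1019.5249·951.7225); posterior variance σₙ² = σ₀²σ²/(σ² + n·σ₀²) = 1019.5249·951.7225/16244.596 = 59.730928.
Posterior SD = √σₙ² = √(1019.5249·951.7225/16244.596) = 7.7286.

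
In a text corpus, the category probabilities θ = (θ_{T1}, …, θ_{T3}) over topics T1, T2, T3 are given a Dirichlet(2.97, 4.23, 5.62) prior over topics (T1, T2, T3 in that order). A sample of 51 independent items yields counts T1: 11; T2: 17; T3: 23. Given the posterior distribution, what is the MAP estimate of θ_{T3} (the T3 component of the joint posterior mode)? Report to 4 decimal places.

0.4541

The Dirichlet prior is conjugate to the Multinomial likelihood: each posterior αⱼ = prior αⱼ + observed count nⱼ.
Posterior concentration: (13.97, 21.23, 28.62), total = 63.82.
Joint mode component: (α_{T3}−1)/(Σα−K) = 27.62/60.82 = 0.4541.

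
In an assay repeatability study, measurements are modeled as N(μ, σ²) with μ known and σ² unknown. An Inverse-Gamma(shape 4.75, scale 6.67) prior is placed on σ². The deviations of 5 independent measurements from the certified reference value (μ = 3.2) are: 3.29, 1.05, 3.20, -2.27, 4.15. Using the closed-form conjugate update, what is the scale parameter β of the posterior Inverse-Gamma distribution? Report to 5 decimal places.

28.94100

With known mean μ and an Inverse-Gamma(α, β) prior on σ², the Normal likelihood is conjugate: posterior is Inv-Gamma(α + n/2, β + Σ(xᵢ−μ)²/2).
Σ(xᵢ−μ)² = (3.29)² + (1.05)² + (3.20)² + (-2.27)² + (4.15)² = 44.5420.
Posterior: Inv-Gamma(4.75 + 5/2, 6.67 + 44.5420/2) = Inv-Gamma(7.25, 28.94100).
Posterior β = 28.94100.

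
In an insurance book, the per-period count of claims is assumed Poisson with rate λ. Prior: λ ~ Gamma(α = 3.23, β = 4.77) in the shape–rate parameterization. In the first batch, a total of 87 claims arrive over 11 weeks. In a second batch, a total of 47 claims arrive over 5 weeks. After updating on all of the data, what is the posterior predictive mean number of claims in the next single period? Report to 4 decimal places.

6.6071

With a Gamma(shape α, rate β) prior, the Poisson likelihood is conjugate: the posterior is Gamma(α + ΣXᵢ, β + n).
After batch 1: Gamma(α+S, β+n) = Gamma(3.23+87, 4.77+11) = Gamma(90.23, 15.77).
After batch 2: Gamma(α+S, β+n) = Gamma(90.23+47, 15.77+5) = Gamma(137.23, 20.77).
The predictive distribution for one future period is NegBinom with mean α/β = 6.6071.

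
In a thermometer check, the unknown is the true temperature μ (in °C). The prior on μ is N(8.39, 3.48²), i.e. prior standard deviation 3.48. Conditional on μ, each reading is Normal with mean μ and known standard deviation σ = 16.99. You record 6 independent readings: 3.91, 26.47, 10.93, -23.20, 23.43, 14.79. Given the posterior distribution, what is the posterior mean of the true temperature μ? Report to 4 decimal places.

8.5908

For Normal data with known variance σ², a Normal(μ₀, σ₀²) prior on μ is conjugate. Posterior precision = 1/σ₀² + n/σ²; posterior mean is the precision-weighted average of μ₀ and x̄.
Σxᵢ = 3.91 + 26.47 + 10.93 + (-23.20) + 23.43 + 14.79 = 56.33, so n·x̄ = 56.33.
σ₀² = 3.48² = 12.1104, σ² = 16.99² = 288.6601; σ² + n·σ₀² = 288.6601 + 6·12.1104 = 361.3225.
Posterior mean = (μ₀/σ₀² + n·x̄/σ²)/(1/σ₀² + n/σ²) = (σ²·μ₀ + σ₀²·n·x̄)/(σ² + n·σ₀²) = (288.6601·8.39 + 12.1104·56.33)/361.3225 = 3104.037071/361.3225 = 8.5908.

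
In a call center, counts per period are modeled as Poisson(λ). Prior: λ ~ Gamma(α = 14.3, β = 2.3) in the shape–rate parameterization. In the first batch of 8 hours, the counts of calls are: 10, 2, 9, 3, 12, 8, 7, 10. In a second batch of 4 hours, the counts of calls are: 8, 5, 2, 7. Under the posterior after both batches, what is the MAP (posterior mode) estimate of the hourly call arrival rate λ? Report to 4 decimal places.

With a Gamma(shape α, rate β) prior, the Poisson likelihood is conjugate: the posterior is Gamma(α + ΣXᵢ, β + n).
Batch 1: sum of counts S = 61 over n = 8 hours.
After batch 1: Gamma(α+S, β+n) = Gamma(14.3+61, 2.3+8) = Gamma(75.3, 10.3).
Batch 2: sum of counts S = 22 over n = 4 hours.
After batch 2: Gamma(α+S, β+n) = Gamma(75.3+22, 10.3+4) = Gamma(97.3, 14.3).
Mode of Gamma(α,β) for α≥1 is (α−1)/β = 96.3/14.3 = 6.7343.

6.7343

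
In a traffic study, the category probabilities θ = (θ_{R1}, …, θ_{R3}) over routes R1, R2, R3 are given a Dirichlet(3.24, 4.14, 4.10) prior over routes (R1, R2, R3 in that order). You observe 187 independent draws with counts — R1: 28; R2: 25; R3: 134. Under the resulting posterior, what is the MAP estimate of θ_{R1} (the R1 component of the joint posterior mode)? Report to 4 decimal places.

The Dirichlet prior is conjugate to the Multinomial likelihood: each posterior αⱼ = prior αⱼ + observed count nⱼ.
Posterior concentration: (31.24, 29.14, 138.10), total = 198.48.
Joint mode component: (α_{R1}−1)/(Σα−K) = 30.24/195.48 = 0.1547.

0.1547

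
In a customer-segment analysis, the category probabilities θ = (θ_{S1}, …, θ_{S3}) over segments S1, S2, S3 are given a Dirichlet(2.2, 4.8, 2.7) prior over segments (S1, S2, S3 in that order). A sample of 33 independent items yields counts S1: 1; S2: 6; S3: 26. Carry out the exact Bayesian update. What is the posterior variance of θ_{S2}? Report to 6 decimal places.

The Dirichlet prior is conjugate to the Multinomial likelihood: each posterior αⱼ = prior αⱼ + observed count nⱼ.
Posterior concentration: (3.2, 10.8, 28.7), total = 42.7.
Var[θ_j] = α_j(Σα−α_j)/((Σα)²(Σα+1)) = 10.8·31.9/(42.7²·43.7) = 0.004324.

0.004324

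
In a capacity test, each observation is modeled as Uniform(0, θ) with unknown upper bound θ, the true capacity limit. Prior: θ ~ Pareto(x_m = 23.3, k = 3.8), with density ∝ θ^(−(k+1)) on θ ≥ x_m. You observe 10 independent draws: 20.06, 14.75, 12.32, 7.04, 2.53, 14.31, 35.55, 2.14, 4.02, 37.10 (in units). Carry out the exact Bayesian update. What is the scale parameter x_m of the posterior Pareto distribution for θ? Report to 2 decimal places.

37.10

A Pareto(scale x_m, shape k) prior on the upper bound θ of Uniform(0, θ) is conjugate: posterior is Pareto(max(x_m, max xᵢ), k + n).
Sample maximum = 37.10; prior scale x_m = 23.3 → posterior scale = max = 37.10.
Posterior shape = 3.8 + 10 = 13.8.
Posterior scale x_m = 37.10.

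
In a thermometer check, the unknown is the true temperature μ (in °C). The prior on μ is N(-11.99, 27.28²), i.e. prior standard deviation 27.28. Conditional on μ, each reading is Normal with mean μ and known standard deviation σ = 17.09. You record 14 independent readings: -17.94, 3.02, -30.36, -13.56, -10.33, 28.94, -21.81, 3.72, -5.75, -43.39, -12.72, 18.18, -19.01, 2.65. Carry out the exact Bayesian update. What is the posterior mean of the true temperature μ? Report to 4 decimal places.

-8.5507

For Normal data with known variance σ², a Normal(μ₀, σ₀²) prior on μ is conjugate. Posterior precision = 1/σ₀² + n/σ²; posterior mean is the precision-weighted average of μ₀ and x̄.
Σxᵢ = (-17.94) + 3.02 + (-30.36) + (-13.56) + (-10.33) + 28.94 + (-21.81) + 3.72 + (-5.75) + (-43.39) + (-12.72) + 18.18 + (-19.01) + 2.65 = -118.36, so n·x̄ = -118.36.
σ₀² = 27.28² = 744.1984, σ² = 17.09² = 292.0681; σ² + n·σ₀² = 292.0681 + 14·744.1984 = 10710.8457.
Posterior mean = (μ₀/σ₀² + n·x̄/σ²)/(1/σ₀² + n/σ²) = (σ²·μ₀ + σ₀²·n·x̄)/(σ² + n·σ₀²) = (292.0681·(-11.99) + 744.1984·(-118.36))/10710.8457 = -91585.219143/10710.8457 = -8.5507.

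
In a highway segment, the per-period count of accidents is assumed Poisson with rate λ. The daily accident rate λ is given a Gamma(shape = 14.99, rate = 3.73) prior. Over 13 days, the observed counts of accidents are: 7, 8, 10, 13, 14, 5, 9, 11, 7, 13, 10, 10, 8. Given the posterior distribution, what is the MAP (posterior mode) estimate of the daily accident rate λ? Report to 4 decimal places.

8.3078

With a Gamma(shape α, rate β) prior, the Poisson likelihood is conjugate: the posterior is Gamma(α + ΣXᵢ, β + n).
Sum of counts S = 125 over n = 13 days.
Posterior: Gamma(α+S, β+n) = Gamma(14.99+125, 3.73+13) = Gamma(139.99, 16.73).
Mode of Gamma(α,β) for α≥1 is (α−1)/β = 138.99/16.73 = 8.3078.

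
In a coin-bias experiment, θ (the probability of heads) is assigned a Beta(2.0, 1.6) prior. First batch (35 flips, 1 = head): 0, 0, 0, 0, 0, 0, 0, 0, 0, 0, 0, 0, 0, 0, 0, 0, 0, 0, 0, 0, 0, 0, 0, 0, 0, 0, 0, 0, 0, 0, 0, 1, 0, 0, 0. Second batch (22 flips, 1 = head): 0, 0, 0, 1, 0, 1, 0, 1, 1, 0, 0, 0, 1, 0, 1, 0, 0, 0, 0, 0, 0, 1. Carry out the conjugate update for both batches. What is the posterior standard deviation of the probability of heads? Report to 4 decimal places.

0.0473

The Beta prior is conjugate to a Binomial/Bernoulli likelihood; the update adds successes to α and failures to β.
After batch 1: Beta(2.0+1, 1.6+34) = Beta(3.0, 35.6).
After batch 2: Beta(3.0+7, 35.6+15) = Beta(10.0, 50.6).
Var = αβ/((α+β)²(α+β+1)) = 10.0·50.6/(60.6²·61.6) = 0.00223679; SD = √0.00223679 = 0.0473.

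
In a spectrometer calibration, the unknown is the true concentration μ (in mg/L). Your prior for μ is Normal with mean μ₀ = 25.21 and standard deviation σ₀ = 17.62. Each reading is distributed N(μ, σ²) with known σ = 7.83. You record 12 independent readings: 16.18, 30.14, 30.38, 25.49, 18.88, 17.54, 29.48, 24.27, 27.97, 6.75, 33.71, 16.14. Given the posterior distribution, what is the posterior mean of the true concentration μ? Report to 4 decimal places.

For Normal data with known variance σ², a Normal(μ₀, σ₀²) prior on μ is conjugate. Posterior precision = 1/σ₀² + n/σ²; posterior mean is the precision-weighted average of μ₀ and x̄.
Σxᵢ = 16.18 + 30.14 + 30.38 + 25.49 + 18.88 + 17.54 + 29.48 + 24.27 + 27.97 + 6.75 + 33.71 + 16.14 = 276.93, so n·x̄ = 276.93.
σ₀² = 17.62² = 310.4644, σ² = 7.83² = 61.3089; σ² + n·σ₀² = 61.3089 + 12·310.4644 = 3786.8817.
Posterior mean = (μ₀/σ₀² + n·x̄/σ²)/(1/σ₀² + n/σ²) = (σ²·μ₀ + σ₀²·n·x̄)/(σ² + n·σ₀²) = (61.3089·25.21 + 310.4644·276.93)/3786.8817 = 87522.503661/3786.8817 = 23.1120.

23.1120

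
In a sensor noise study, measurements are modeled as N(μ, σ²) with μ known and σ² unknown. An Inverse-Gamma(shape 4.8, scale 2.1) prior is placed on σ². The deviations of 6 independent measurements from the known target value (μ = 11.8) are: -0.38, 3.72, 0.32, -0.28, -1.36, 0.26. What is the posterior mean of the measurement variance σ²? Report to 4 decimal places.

1.4912

With known mean μ and an Inverse-Gamma(α, β) prior on σ², the Normal likelihood is conjugate: posterior is Inv-Gamma(α + n/2, β + Σ(xᵢ−μ)²/2).
Σ(xᵢ−μ)² = (-0.38)² + (3.72)² + (0.32)² + (-0.28)² + (-1.36)² + (0.26)² = 16.0808.
Posterior: Inv-Gamma(4.8 + 6/2, 2.1 + 16.0808/2) = Inv-Gamma(7.80, 10.14040).
E[σ²|data] = β/(α−1) = 10.14040/6.80 = 1.4912.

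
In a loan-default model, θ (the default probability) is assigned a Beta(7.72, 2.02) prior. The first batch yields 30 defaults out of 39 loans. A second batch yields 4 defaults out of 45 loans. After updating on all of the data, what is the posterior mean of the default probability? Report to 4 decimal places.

The Beta prior is conjugate to a Binomial/Bernoulli likelihood; the update adds successes to α and failures to β.
After batch 1: Beta(7.72+30, 2.02+9) = Beta(37.72, 11.02).
After batch 2: Beta(37.72+4, 11.02+41) = Beta(41.72, 52.02).
Posterior mean = α/(α+β) = 41.72/93.74 = 0.4451.

0.4451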